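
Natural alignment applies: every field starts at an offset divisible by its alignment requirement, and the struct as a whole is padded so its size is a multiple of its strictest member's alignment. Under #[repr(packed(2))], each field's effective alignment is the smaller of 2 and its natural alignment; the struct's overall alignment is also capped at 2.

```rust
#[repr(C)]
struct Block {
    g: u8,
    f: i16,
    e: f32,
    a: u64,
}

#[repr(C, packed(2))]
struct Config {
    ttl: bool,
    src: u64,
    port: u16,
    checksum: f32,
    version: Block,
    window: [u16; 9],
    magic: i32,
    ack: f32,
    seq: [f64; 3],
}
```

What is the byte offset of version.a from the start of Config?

Block: @0: g [1B, align 1] → 1; +1 pad (align 2); @2: f [2B, align 2] → 4; @4: e [4B, align 4] → 8; @8: a [8B, align 8] → 16; size 16, align 8
@0: ttl [1B, align 1] → 1
+1 pad (align 2)
@2: src [8B, align 2] → 10
@10: port [2B, align 2] → 12
@12: checksum [4B, align 2] → 16
@16: version [16B, align 2] → 32
within Block: a at 8
16 + 8 = 24

24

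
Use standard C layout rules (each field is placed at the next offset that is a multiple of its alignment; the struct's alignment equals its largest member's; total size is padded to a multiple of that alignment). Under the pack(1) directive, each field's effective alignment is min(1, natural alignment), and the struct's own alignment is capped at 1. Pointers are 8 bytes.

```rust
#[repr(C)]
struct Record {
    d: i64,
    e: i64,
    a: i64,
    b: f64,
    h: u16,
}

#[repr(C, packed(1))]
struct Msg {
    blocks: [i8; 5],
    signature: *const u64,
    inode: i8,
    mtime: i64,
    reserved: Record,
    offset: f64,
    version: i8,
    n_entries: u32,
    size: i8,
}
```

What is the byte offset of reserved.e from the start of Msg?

Record: @0: d [8B, align 8] → 8; @8: e [8B, align 8] → 16; @16: a [8B, align 8] → 24; @24: b [8B, align 8] → 32; @32: h [2B, align 2] → 34; +6 tail pad (align 8); size 40, align 8
@0: blocks [5B, align 1] → 5
@5: signature [8B, align 1] → 13
@13: inode [1B, align 1] → 14
@14: mtime [8B, align 1] → 22
@22: reserved [40B, align 1] → 62
within Record: e at 8
22 + 8 = 30

30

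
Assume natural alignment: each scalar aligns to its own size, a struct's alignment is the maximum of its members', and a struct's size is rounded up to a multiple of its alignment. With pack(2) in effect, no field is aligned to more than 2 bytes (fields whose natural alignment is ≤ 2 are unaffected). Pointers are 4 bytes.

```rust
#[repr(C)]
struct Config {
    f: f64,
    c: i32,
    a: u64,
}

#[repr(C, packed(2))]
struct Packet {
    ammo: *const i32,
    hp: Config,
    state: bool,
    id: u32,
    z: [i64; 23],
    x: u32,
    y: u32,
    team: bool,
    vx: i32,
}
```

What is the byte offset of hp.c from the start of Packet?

Config: 0..8  f  (8B, 8-aligned); 8..12  c  (4B, 4-aligned); 12..16  -- padding (4B); 16..24  a  (8B, 8-aligned); sizeof = 24, alignof = 8
0..4  ammo  (4B, 2-aligned)
4..28  hp  (24B, 2-aligned)
within Config: c at 8
4 + 8 = 12

12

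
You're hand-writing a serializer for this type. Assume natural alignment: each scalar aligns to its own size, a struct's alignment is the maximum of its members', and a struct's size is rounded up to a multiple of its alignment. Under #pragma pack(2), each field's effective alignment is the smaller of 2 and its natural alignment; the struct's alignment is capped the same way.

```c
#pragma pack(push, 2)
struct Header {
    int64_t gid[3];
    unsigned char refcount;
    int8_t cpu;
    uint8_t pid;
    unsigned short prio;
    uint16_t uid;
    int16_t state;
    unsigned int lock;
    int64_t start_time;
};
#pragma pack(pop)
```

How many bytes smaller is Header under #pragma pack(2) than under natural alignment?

2

natural layout:
  gid at 0 (size 24, align 8) → ends 24
  refcount at 24 (size 1, align 1) → ends 25
  cpu at 25 (size 1, align 1) → ends 26
  pid at 26 (size 1, align 1) → ends 27
  pad 1 to align 2 for prio
  prio at 28 (size 2, align 2) → ends 30
  uid at 30 (size 2, align 2) → ends 32
  state at 32 (size 2, align 2) → ends 34
  pad 2 to align 4 for lock
  lock at 36 (size 4, align 4) → ends 40
  start_time at 40 (size 8, align 8) → ends 48
  total 48 bytes, alignment 8
packed(2) layout:
  gid at 0 (size 24, align 2) → ends 24
  refcount at 24 (size 1, align 1) → ends 25
  cpu at 25 (size 1, align 1) → ends 26
  pid at 26 (size 1, align 1) → ends 27
  pad 1 to align 2 for prio
  prio at 28 (size 2, align 2) → ends 30
  uid at 30 (size 2, align 2) → ends 32
  state at 32 (size 2, align 2) → ends 34
  lock at 34 (size 4, align 2) → ends 38
  start_time at 38 (size 8, align 2) → ends 46
  total 46 bytes, alignment 2
48 − 46 = 2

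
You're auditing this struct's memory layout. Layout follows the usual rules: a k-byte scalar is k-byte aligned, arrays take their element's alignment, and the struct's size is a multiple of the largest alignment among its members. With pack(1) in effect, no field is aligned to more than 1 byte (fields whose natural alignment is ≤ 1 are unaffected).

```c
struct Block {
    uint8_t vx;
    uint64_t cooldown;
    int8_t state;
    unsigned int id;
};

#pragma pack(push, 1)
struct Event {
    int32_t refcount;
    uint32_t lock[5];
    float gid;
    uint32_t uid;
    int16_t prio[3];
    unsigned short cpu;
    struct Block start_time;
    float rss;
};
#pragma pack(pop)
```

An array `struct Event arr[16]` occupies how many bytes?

1088

Block: vx at 0 (size 1, align 1) → ends 1; pad 7 to align 8 for cooldown; cooldown at 8 (size 8, align 8) → ends 16; state at 16 (size 1, align 1) → ends 17; pad 3 to align 4 for id; id at 20 (size 4, align 4) → ends 24; total 24 bytes, alignment 8
refcount at 0 (size 4, align 1) → ends 4
lock at 4 (size 20, align 1) → ends 24
gid at 24 (size 4, align 1) → ends 28
uid at 28 (size 4, align 1) → ends 32
prio at 32 (size 6, align 1) → ends 38
cpu at 38 (size 2, align 1) → ends 40
start_time at 40 (size 24, align 1) → ends 64
rss at 64 (size 4, align 1) → ends 68
total 68 bytes, alignment 1
array of 16: 16 × 68 = 1088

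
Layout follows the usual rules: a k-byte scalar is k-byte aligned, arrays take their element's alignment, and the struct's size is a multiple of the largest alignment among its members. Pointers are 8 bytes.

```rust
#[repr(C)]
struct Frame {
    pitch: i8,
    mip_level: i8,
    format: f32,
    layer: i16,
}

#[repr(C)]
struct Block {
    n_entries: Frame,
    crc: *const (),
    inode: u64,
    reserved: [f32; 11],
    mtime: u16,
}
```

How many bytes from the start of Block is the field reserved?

32

Frame: @0: pitch [1B, align 1] → 1; @1: mip_level [1B, align 1] → 2; +2 pad (align 4); @4: format [4B, align 4] → 8; @8: layer [2B, align 2] → 10; +2 tail pad (align 4); size 12, align 4
@0: n_entries [12B, align 4] → 12
+4 pad (align 8)
@16: crc [8B, align 8] → 24
@24: inode [8B, align 8] → 32
@32: reserved [44B, align 4] → 76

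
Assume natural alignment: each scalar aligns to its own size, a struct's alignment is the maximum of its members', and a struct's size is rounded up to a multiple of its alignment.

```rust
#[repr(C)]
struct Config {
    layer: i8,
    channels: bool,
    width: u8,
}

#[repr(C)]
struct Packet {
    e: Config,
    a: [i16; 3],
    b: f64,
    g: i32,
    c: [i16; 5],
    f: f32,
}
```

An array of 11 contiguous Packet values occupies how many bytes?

528

Config: layer at 0 (size 1, align 1) → ends 1; channels at 1 (size 1, align 1) → ends 2; width at 2 (size 1, align 1) → ends 3; total 3 bytes, alignment 1
e at 0 (size 3, align 1) → ends 3
pad 1 to align 2 for a
a at 4 (size 6, align 2) → ends 10
pad 6 to align 8 for b
b at 16 (size 8, align 8) → ends 24
g at 24 (size 4, align 4) → ends 28
c at 28 (size 10, align 2) → ends 38
pad 2 to align 4 for f
f at 40 (size 4, align 4) → ends 44
tail pad 4 to reach multiple of 8
total 48 bytes, alignment 8
array of 11: 11 × 48 = 528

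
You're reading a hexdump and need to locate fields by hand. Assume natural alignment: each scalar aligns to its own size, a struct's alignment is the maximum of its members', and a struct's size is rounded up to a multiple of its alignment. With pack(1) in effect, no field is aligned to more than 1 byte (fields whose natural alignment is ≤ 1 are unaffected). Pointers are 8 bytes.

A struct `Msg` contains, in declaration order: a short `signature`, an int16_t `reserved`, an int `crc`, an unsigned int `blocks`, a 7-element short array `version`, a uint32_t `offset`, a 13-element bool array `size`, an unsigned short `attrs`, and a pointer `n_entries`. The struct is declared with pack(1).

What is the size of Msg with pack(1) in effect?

53

0..2  signature  (2B, 1-aligned)
2..4  reserved  (2B, 1-aligned)
4..8  crc  (4B, 1-aligned)
8..12  blocks  (4B, 1-aligned)
12..26  version  (14B, 1-aligned)
26..30  offset  (4B, 1-aligned)
30..43  size  (13B, 1-aligned)
43..45  attrs  (2B, 1-aligned)
45..53  n_entries  (8B, 1-aligned)
sizeof = 53, alignof = 1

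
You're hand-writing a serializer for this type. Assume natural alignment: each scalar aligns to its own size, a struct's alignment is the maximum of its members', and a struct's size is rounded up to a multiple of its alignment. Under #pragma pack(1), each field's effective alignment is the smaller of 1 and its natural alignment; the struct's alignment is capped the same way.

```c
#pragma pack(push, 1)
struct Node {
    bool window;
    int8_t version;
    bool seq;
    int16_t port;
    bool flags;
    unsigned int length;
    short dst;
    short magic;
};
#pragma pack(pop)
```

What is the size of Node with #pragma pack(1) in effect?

14

window at 0 (size 1, align 1) → ends 1
version at 1 (size 1, align 1) → ends 2
seq at 2 (size 1, align 1) → ends 3
port at 3 (size 2, align 1) → ends 5
flags at 5 (size 1, align 1) → ends 6
length at 6 (size 4, align 1) → ends 10
dst at 10 (size 2, align 1) → ends 12
magic at 12 (size 2, align 1) → ends 14
total 14 bytes, alignment 1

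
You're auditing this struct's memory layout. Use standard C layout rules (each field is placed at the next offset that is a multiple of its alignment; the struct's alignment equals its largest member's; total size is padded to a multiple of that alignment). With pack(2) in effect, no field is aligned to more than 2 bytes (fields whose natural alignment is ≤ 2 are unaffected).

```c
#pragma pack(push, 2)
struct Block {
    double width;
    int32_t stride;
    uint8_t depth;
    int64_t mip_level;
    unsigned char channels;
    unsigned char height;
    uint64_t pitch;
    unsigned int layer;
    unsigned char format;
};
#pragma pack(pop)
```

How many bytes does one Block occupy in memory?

38 bytes

width at 0 (size 8, align 2) → ends 8
stride at 8 (size 4, align 2) → ends 12
depth at 12 (size 1, align 1) → ends 13
pad 1 to align 2 for mip_level
mip_level at 14 (size 8, align 2) → ends 22
channels at 22 (size 1, align 1) → ends 23
height at 23 (size 1, align 1) → ends 24
pitch at 24 (size 8, align 2) → ends 32
layer at 32 (size 4, align 2) → ends 36
format at 36 (size 1, align 1) → ends 37
tail pad 1 to reach multiple of 2
total 38 bytes, alignment 2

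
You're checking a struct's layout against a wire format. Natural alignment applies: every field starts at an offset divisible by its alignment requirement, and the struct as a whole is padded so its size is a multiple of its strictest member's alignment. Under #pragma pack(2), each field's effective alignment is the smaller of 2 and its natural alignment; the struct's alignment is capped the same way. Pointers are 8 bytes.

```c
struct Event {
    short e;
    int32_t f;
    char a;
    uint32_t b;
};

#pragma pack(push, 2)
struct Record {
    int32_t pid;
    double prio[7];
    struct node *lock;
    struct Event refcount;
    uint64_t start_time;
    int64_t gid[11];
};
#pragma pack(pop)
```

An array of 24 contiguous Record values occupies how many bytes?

Event: e at 0 (size 2, align 2) → ends 2; pad 2 to align 4 for f; f at 4 (size 4, align 4) → ends 8; a at 8 (size 1, align 1) → ends 9; pad 3 to align 4 for b; b at 12 (size 4, align 4) → ends 16; total 16 bytes, alignment 4
pid at 0 (size 4, align 2) → ends 4
prio at 4 (size 56, align 2) → ends 60
lock at 60 (size 8, align 2) → ends 68
refcount at 68 (size 16, align 2) → ends 84
start_time at 84 (size 8, align 2) → ends 92
gid at 92 (size 88, align 2) → ends 180
total 180 bytes, alignment 2
array of 24: 24 × 180 = 4320

4320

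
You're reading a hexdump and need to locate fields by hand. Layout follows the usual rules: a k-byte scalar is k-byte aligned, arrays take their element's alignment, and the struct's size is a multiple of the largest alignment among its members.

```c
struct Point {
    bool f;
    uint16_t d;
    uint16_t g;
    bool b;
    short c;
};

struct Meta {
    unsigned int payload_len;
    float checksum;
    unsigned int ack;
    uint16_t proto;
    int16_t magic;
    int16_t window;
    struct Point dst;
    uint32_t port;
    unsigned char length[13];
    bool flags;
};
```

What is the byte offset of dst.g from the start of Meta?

Point: f at 0 (size 1, align 1) → ends 1; pad 1 to align 2 for d; d at 2 (size 2, align 2) → ends 4; g at 4 (size 2, align 2) → ends 6; b at 6 (size 1, align 1) → ends 7; pad 1 to align 2 for c; c at 8 (size 2, align 2) → ends 10; total 10 bytes, alignment 2
payload_len at 0 (size 4, align 4) → ends 4
checksum at 4 (size 4, align 4) → ends 8
ack at 8 (size 4, align 4) → ends 12
proto at 12 (size 2, align 2) → ends 14
magic at 14 (size 2, align 2) → ends 16
window at 16 (size 2, align 2) → ends 18
dst at 18 (size 10, align 2) → ends 28
within Point: g at 4
18 + 4 = 22

22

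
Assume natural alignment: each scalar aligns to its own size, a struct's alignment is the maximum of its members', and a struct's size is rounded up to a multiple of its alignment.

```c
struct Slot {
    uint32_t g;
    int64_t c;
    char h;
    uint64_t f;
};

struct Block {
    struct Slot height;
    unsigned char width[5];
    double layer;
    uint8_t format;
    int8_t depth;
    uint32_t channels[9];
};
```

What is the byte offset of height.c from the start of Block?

8

Slot: 0..4  g  (4B, 4-aligned); 4..8  -- padding (4B); 8..16  c  (8B, 8-aligned); 16..17  h  (1B, 1-aligned); 17..24  -- padding (7B); 24..32  f  (8B, 8-aligned); sizeof = 32, alignof = 8
0..32  height  (32B, 8-aligned)
within Slot: c at 8
0 + 8 = 8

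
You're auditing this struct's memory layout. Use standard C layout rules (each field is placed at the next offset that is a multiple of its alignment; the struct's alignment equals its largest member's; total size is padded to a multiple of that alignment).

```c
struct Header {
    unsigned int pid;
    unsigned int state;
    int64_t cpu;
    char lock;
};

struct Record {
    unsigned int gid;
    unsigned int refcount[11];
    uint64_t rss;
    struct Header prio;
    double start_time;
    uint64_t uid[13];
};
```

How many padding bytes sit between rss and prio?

0

Header: @0: pid [4B, align 4] → 4; @4: state [4B, align 4] → 8; @8: cpu [8B, align 8] → 16; @16: lock [1B, align 1] → 17; +7 tail pad (align 8); size 24, align 8
@0: gid [4B, align 4] → 4
@4: refcount [44B, align 4] → 48
@48: rss [8B, align 8] → 56
@56: prio [24B, align 8] → 80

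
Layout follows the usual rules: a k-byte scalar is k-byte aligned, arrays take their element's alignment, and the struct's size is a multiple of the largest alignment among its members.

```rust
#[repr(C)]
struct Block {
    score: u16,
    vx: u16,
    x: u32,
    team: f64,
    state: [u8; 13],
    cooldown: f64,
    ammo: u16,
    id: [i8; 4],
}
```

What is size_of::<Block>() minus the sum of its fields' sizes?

5

score at 0 (size 2, align 2) → ends 2
vx at 2 (size 2, align 2) → ends 4
x at 4 (size 4, align 4) → ends 8
team at 8 (size 8, align 8) → ends 16
state at 16 (size 13, align 1) → ends 29
pad 3 to align 8 for cooldown
cooldown at 32 (size 8, align 8) → ends 40
ammo at 40 (size 2, align 2) → ends 42
id at 42 (size 4, align 1) → ends 46
tail pad 2 to reach multiple of 8
total 48 bytes, alignment 8
data bytes 43, size 48 → padding 5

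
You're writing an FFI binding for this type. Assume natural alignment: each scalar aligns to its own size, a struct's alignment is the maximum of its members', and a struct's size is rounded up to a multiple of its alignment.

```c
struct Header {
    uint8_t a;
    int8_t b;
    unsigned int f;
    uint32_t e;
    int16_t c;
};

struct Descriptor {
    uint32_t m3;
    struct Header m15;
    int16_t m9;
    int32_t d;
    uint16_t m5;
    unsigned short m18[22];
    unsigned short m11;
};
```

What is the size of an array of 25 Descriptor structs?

Header: 0..1  a  (1B, 1-aligned); 1..2  b  (1B, 1-aligned); 2..4  -- padding (2B); 4..8  f  (4B, 4-aligned); 8..12  e  (4B, 4-aligned); 12..14  c  (2B, 2-aligned); 14..16  -- tail padding (2B); sizeof = 16, alignof = 4
0..4  m3  (4B, 4-aligned)
4..20  m15  (16B, 4-aligned)
20..22  m9  (2B, 2-aligned)
22..24  -- padding (2B)
24..28  d  (4B, 4-aligned)
28..30  m5  (2B, 2-aligned)
30..74  m18  (44B, 2-aligned)
74..76  m11  (2B, 2-aligned)
sizeof = 76, alignof = 4
array of 25: 25 × 76 = 1900

1900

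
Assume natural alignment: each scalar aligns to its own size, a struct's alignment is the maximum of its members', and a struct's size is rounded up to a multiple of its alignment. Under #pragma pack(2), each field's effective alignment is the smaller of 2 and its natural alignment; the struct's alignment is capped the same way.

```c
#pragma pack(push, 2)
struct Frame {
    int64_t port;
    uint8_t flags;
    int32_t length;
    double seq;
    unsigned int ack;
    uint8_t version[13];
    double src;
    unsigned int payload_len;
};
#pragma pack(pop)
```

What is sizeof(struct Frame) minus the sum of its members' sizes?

2

port at 0 (size 8, align 2) → ends 8
flags at 8 (size 1, align 1) → ends 9
pad 1 to align 2 for length
length at 10 (size 4, align 2) → ends 14
seq at 14 (size 8, align 2) → ends 22
ack at 22 (size 4, align 2) → ends 26
version at 26 (size 13, align 1) → ends 39
pad 1 to align 2 for src
src at 40 (size 8, align 2) → ends 48
payload_len at 48 (size 4, align 2) → ends 52
total 52 bytes, alignment 2
data bytes 50, size 52 → padding 2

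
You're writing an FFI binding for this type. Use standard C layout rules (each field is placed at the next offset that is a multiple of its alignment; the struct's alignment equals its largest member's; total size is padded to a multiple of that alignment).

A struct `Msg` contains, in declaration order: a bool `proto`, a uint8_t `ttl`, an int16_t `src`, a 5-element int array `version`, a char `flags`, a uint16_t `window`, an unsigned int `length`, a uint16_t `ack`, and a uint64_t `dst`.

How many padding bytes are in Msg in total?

7

proto at 0 (size 1, align 1) → ends 1
ttl at 1 (size 1, align 1) → ends 2
src at 2 (size 2, align 2) → ends 4
version at 4 (size 20, align 4) → ends 24
flags at 24 (size 1, align 1) → ends 25
pad 1 to align 2 for window
window at 26 (size 2, align 2) → ends 28
length at 28 (size 4, align 4) → ends 32
ack at 32 (size 2, align 2) → ends 34
pad 6 to align 8 for dst
dst at 40 (size 8, align 8) → ends 48
total 48 bytes, alignment 8
data bytes 41, size 48 → padding 7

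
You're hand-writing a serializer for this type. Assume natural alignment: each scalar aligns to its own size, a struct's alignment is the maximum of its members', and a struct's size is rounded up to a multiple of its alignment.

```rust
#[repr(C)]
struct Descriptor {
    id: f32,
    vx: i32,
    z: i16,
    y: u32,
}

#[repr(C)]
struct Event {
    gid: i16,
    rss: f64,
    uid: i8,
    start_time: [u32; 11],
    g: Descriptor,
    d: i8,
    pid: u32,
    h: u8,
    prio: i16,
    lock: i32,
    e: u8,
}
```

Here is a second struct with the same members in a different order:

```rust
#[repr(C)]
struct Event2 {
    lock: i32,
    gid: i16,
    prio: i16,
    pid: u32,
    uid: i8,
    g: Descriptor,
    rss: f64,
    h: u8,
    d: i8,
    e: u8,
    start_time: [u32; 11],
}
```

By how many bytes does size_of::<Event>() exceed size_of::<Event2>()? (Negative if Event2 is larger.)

16

Descriptor: @0: id [4B, align 4] → 4; @4: vx [4B, align 4] → 8; @8: z [2B, align 2] → 10; +2 pad (align 4); @12: y [4B, align 4] → 16; size 16, align 4
@0: gid [2B, align 2] → 2
+6 pad (align 8)
@8: rss [8B, align 8] → 16
@16: uid [1B, align 1] → 17
+3 pad (align 4)
@20: start_time [44B, align 4] → 64
@64: g [16B, align 4] → 80
@80: d [1B, align 1] → 81
+3 pad (align 4)
@84: pid [4B, align 4] → 88
@88: h [1B, align 1] → 89
+1 pad (align 2)
@90: prio [2B, align 2] → 92
@92: lock [4B, align 4] → 96
@96: e [1B, align 1] → 97
+7 tail pad (align 8)
size 104, align 8
— Event2 —
@0: lock [4B, align 4] → 4
@4: gid [2B, align 2] → 6
@6: prio [2B, align 2] → 8
@8: pid [4B, align 4] → 12
@12: uid [1B, align 1] → 13
+3 pad (align 4)
@16: g [16B, align 4] → 32
@32: rss [8B, align 8] → 40
@40: h [1B, align 1] → 41
@41: d [1B, align 1] → 42
@42: e [1B, align 1] → 43
+1 pad (align 4)
@44: start_time [44B, align 4] → 88
size 88, align 8
104 − 88 = 16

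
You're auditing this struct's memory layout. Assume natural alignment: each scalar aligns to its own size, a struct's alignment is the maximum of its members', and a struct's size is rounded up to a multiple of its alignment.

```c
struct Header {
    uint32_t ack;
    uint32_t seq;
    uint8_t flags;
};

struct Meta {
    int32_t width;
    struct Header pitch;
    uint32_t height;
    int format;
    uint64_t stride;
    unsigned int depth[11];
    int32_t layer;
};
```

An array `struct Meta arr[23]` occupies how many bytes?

Header: 0..4  ack  (4B, 4-aligned); 4..8  seq  (4B, 4-aligned); 8..9  flags  (1B, 1-aligned); 9..12  -- tail padding (3B); sizeof = 12, alignof = 4
0..4  width  (4B, 4-aligned)
4..16  pitch  (12B, 4-aligned)
16..20  height  (4B, 4-aligned)
20..24  format  (4B, 4-aligned)
24..32  stride  (8B, 8-aligned)
32..76  depth  (44B, 4-aligned)
76..80  layer  (4B, 4-aligned)
sizeof = 80, alignof = 8
array of 23: 23 × 80 = 1840

1840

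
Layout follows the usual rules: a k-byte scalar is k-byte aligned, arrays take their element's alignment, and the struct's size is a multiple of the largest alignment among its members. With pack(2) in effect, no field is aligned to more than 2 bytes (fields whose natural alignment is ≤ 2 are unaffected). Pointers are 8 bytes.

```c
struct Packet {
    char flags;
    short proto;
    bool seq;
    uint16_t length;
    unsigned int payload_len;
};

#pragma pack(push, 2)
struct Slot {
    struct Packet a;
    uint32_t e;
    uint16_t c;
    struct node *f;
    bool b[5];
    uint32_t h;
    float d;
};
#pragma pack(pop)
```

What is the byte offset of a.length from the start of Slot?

6

Packet: 0..1  flags  (1B, 1-aligned); 1..2  -- padding (1B); 2..4  proto  (2B, 2-aligned); 4..5  seq  (1B, 1-aligned); 5..6  -- padding (1B); 6..8  length  (2B, 2-aligned); 8..12  payload_len  (4B, 4-aligned); sizeof = 12, alignof = 4
0..12  a  (12B, 2-aligned)
within Packet: length at 6
0 + 6 = 6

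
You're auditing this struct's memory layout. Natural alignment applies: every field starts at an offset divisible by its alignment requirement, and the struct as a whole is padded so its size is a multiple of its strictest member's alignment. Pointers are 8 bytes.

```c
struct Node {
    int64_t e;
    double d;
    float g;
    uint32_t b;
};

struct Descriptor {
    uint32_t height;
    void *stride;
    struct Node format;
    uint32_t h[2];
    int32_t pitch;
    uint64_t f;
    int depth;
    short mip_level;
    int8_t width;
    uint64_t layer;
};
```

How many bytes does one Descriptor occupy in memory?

80

Node: 0..8  e  (8B, 8-aligned); 8..16  d  (8B, 8-aligned); 16..20  g  (4B, 4-aligned); 20..24  b  (4B, 4-aligned); sizeof = 24, alignof = 8
0..4  height  (4B, 4-aligned)
4..8  -- padding (4B)
8..16  stride  (8B, 8-aligned)
16..40  format  (24B, 8-aligned)
40..48  h  (8B, 4-aligned)
48..52  pitch  (4B, 4-aligned)
52..56  -- padding (4B)
56..64  f  (8B, 8-aligned)
64..68  depth  (4B, 4-aligned)
68..70  mip_level  (2B, 2-aligned)
70..71  width  (1B, 1-aligned)
71..72  -- padding (1B)
72..80  layer  (8B, 8-aligned)
sizeof = 80, alignof = 8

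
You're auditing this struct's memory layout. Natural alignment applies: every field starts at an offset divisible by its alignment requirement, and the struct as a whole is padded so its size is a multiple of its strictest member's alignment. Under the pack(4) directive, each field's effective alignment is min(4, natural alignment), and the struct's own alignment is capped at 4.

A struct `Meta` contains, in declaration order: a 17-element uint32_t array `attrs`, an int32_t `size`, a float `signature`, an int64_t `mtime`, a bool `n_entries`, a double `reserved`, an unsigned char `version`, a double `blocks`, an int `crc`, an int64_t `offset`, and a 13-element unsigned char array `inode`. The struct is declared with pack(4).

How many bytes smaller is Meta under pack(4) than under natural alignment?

natural layout:
  0..68  attrs  (68B, 4-aligned)
  68..72  size  (4B, 4-aligned)
  72..76  signature  (4B, 4-aligned)
  76..80  -- padding (4B)
  80..88  mtime  (8B, 8-aligned)
  88..89  n_entries  (1B, 1-aligned)
  89..96  -- padding (7B)
  96..104  reserved  (8B, 8-aligned)
  104..105  version  (1B, 1-aligned)
  105..112  -- padding (7B)
  112..120  blocks  (8B, 8-aligned)
  120..124  crc  (4B, 4-aligned)
  124..128  -- padding (4B)
  128..136  offset  (8B, 8-aligned)
  136..149  inode  (13B, 1-aligned)
  149..152  -- tail padding (3B)
  sizeof = 152, alignof = 8
packed(4) layout:
  0..68  attrs  (68B, 4-aligned)
  68..72  size  (4B, 4-aligned)
  72..76  signature  (4B, 4-aligned)
  76..84  mtime  (8B, 4-aligned)
  84..85  n_entries  (1B, 1-aligned)
  85..88  -- padding (3B)
  88..96  reserved  (8B, 4-aligned)
  96..97  version  (1B, 1-aligned)
  97..100  -- padding (3B)
  100..108  blocks  (8B, 4-aligned)
  108..112  crc  (4B, 4-aligned)
  112..120  offset  (8B, 4-aligned)
  120..133  inode  (13B, 1-aligned)
  133..136  -- tail padding (3B)
  sizeof = 136, alignof = 4
152 − 136 = 16

16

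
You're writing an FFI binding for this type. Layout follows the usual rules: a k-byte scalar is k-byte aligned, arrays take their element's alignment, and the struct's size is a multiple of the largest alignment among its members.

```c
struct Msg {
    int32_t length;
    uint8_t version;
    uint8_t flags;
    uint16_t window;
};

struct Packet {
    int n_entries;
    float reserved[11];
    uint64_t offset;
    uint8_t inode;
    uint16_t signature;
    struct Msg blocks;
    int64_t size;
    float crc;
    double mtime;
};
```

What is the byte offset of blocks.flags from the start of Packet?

Msg: @0: length [4B, align 4] → 4; @4: version [1B, align 1] → 5; @5: flags [1B, align 1] → 6; @6: window [2B, align 2] → 8; size 8, align 4
@0: n_entries [4B, align 4] → 4
@4: reserved [44B, align 4] → 48
@48: offset [8B, align 8] → 56
@56: inode [1B, align 1] → 57
+1 pad (align 2)
@58: signature [2B, align 2] → 60
@60: blocks [8B, align 4] → 68
within Msg: flags at 5
60 + 5 = 65

65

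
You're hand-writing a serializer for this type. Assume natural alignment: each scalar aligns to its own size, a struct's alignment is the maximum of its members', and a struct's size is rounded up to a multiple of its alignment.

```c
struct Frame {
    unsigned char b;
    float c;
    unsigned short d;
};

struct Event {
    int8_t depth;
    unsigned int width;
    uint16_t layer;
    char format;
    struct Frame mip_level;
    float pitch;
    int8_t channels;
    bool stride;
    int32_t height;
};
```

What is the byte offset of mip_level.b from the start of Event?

Frame: 0..1  b  (1B, 1-aligned); 1..4  -- padding (3B); 4..8  c  (4B, 4-aligned); 8..10  d  (2B, 2-aligned); 10..12  -- tail padding (2B); sizeof = 12, alignof = 4
0..1  depth  (1B, 1-aligned)
1..4  -- padding (3B)
4..8  width  (4B, 4-aligned)
8..10  layer  (2B, 2-aligned)
10..11  format  (1B, 1-aligned)
11..12  -- padding (1B)
12..24  mip_level  (12B, 4-aligned)
within Frame: b at 0
12 + 0 = 12

12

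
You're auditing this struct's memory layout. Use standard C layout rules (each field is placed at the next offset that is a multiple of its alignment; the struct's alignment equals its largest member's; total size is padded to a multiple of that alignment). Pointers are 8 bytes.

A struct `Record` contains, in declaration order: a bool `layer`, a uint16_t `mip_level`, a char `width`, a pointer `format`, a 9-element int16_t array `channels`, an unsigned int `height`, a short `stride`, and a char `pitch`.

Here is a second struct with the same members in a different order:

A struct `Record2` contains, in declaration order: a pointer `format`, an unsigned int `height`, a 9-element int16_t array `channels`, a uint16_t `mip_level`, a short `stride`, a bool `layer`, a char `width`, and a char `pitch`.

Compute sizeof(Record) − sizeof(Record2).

0..1  layer  (1B, 1-aligned)
1..2  -- padding (1B)
2..4  mip_level  (2B, 2-aligned)
4..5  width  (1B, 1-aligned)
5..8  -- padding (3B)
8..16  format  (8B, 8-aligned)
16..34  channels  (18B, 2-aligned)
34..36  -- padding (2B)
36..40  height  (4B, 4-aligned)
40..42  stride  (2B, 2-aligned)
42..43  pitch  (1B, 1-aligned)
43..48  -- tail padding (5B)
sizeof = 48, alignof = 8
— Record2 —
0..8  format  (8B, 8-aligned)
8..12  height  (4B, 4-aligned)
12..30  channels  (18B, 2-aligned)
30..32  mip_level  (2B, 2-aligned)
32..34  stride  (2B, 2-aligned)
34..35  layer  (1B, 1-aligned)
35..36  width  (1B, 1-aligned)
36..37  pitch  (1B, 1-aligned)
37..40  -- tail padding (3B)
sizeof = 40, alignof = 8
48 − 40 = 8

8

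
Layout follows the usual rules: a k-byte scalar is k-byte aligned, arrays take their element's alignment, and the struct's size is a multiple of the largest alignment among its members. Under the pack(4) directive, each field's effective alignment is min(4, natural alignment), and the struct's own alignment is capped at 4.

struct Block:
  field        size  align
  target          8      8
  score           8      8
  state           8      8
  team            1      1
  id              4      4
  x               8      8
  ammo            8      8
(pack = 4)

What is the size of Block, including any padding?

target at 0 (size 8, align 4) → ends 8
score at 8 (size 8, align 4) → ends 16
state at 16 (size 8, align 4) → ends 24
team at 24 (size 1, align 1) → ends 25
pad 3 to align 4 for id
id at 28 (size 4, align 4) → ends 32
x at 32 (size 8, align 4) → ends 40
ammo at 40 (size 8, align 4) → ends 48
total 48 bytes, alignment 4

48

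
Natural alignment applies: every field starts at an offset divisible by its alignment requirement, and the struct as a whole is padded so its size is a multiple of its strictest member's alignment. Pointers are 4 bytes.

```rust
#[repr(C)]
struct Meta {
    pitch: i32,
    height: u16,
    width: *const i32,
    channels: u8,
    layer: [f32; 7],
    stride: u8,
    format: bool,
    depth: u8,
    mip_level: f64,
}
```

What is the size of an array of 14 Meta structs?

pitch at 0 (size 4, align 4) → ends 4
height at 4 (size 2, align 2) → ends 6
pad 2 to align 4 for width
width at 8 (size 4, align 4) → ends 12
channels at 12 (size 1, align 1) → ends 13
pad 3 to align 4 for layer
layer at 16 (size 28, align 4) → ends 44
stride at 44 (size 1, align 1) → ends 45
format at 45 (size 1, align 1) → ends 46
depth at 46 (size 1, align 1) → ends 47
pad 1 to align 8 for mip_level
mip_level at 48 (size 8, align 8) → ends 56
total 56 bytes, alignment 8
array of 14: 14 × 56 = 784

784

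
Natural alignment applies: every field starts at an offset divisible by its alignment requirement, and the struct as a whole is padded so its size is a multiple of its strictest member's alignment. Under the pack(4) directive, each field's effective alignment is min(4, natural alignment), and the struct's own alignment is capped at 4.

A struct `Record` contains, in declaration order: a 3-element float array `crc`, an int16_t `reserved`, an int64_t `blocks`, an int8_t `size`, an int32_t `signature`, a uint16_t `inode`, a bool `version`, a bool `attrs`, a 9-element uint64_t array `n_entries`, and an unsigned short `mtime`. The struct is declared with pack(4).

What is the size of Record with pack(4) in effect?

crc at 0 (size 12, align 4) → ends 12
reserved at 12 (size 2, align 2) → ends 14
pad 2 to align 4 for blocks
blocks at 16 (size 8, align 4) → ends 24
size at 24 (size 1, align 1) → ends 25
pad 3 to align 4 for signature
signature at 28 (size 4, align 4) → ends 32
inode at 32 (size 2, align 2) → ends 34
version at 34 (size 1, align 1) → ends 35
attrs at 35 (size 1, align 1) → ends 36
n_entries at 36 (size 72, align 4) → ends 108
mtime at 108 (size 2, align 2) → ends 110
tail pad 2 to reach multiple of 4
total 112 bytes, alignment 4

112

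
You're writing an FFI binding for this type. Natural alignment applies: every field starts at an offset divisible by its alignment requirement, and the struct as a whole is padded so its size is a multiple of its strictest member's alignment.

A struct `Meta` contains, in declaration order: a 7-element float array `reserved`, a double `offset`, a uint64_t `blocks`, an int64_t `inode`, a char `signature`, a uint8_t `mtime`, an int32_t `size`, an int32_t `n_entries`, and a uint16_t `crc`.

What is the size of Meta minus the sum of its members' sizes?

reserved at 0 (size 28, align 4) → ends 28
pad 4 to align 8 for offset
offset at 32 (size 8, align 8) → ends 40
blocks at 40 (size 8, align 8) → ends 48
inode at 48 (size 8, align 8) → ends 56
signature at 56 (size 1, align 1) → ends 57
mtime at 57 (size 1, align 1) → ends 58
pad 2 to align 4 for size
size at 60 (size 4, align 4) → ends 64
n_entries at 64 (size 4, align 4) → ends 68
crc at 68 (size 2, align 2) → ends 70
tail pad 2 to reach multiple of 8
total 72 bytes, alignment 8
data bytes 64, size 72 → padding 8

8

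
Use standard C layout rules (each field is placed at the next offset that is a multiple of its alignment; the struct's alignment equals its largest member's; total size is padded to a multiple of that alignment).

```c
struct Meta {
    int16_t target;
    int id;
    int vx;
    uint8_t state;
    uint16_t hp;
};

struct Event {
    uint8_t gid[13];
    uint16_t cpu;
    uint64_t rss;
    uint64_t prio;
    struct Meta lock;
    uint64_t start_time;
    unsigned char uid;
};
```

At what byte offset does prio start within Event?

24

Meta: @0: target [2B, align 2] → 2; +2 pad (align 4); @4: id [4B, align 4] → 8; @8: vx [4B, align 4] → 12; @12: state [1B, align 1] → 13; +1 pad (align 2); @14: hp [2B, align 2] → 16; size 16, align 4
@0: gid [13B, align 1] → 13
+1 pad (align 2)
@14: cpu [2B, align 2] → 16
@16: rss [8B, align 8] → 24
@24: prio [8B, align 8] → 32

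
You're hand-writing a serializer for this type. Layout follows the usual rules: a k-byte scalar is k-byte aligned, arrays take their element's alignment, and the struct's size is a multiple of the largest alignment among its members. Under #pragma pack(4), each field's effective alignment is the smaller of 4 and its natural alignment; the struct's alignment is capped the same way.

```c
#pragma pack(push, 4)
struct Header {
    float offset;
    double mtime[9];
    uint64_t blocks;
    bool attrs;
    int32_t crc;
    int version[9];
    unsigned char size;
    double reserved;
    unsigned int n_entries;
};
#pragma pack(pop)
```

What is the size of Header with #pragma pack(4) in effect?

0..4  offset  (4B, 4-aligned)
4..76  mtime  (72B, 4-aligned)
76..84  blocks  (8B, 4-aligned)
84..85  attrs  (1B, 1-aligned)
85..88  -- padding (3B)
88..92  crc  (4B, 4-aligned)
92..128  version  (36B, 4-aligned)
128..129  size  (1B, 1-aligned)
129..132  -- padding (3B)
132..140  reserved  (8B, 4-aligned)
140..144  n_entries  (4B, 4-aligned)
sizeof = 144, alignof = 4

144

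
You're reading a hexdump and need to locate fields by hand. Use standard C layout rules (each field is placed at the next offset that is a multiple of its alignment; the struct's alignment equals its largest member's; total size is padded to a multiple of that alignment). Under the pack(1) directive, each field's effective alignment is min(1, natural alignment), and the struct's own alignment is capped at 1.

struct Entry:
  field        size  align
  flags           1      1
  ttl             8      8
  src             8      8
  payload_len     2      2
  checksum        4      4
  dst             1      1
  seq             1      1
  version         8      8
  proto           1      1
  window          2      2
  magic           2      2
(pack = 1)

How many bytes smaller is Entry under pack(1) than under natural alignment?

18

natural layout:
  flags at 0 (size 1, align 1) → ends 1
  pad 7 to align 8 for ttl
  ttl at 8 (size 8, align 8) → ends 16
  src at 16 (size 8, align 8) → ends 24
  payload_len at 24 (size 2, align 2) → ends 26
  pad 2 to align 4 for checksum
  checksum at 28 (size 4, align 4) → ends 32
  dst at 32 (size 1, align 1) → ends 33
  seq at 33 (size 1, align 1) → ends 34
  pad 6 to align 8 for version
  version at 40 (size 8, align 8) → ends 48
  proto at 48 (size 1, align 1) → ends 49
  pad 1 to align 2 for window
  window at 50 (size 2, align 2) → ends 52
  magic at 52 (size 2, align 2) → ends 54
  tail pad 2 to reach multiple of 8
  total 56 bytes, alignment 8
packed(1) layout:
  flags at 0 (size 1, align 1) → ends 1
  ttl at 1 (size 8, align 1) → ends 9
  src at 9 (size 8, align 1) → ends 17
  payload_len at 17 (size 2, align 1) → ends 19
  checksum at 19 (size 4, align 1) → ends 23
  dst at 23 (size 1, align 1) → ends 24
  seq at 24 (size 1, align 1) → ends 25
  version at 25 (size 8, align 1) → ends 33
  proto at 33 (size 1, align 1) → ends 34
  window at 34 (size 2, align 1) → ends 36
  magic at 36 (size 2, align 1) → ends 38
  total 38 bytes, alignment 1
56 − 38 = 18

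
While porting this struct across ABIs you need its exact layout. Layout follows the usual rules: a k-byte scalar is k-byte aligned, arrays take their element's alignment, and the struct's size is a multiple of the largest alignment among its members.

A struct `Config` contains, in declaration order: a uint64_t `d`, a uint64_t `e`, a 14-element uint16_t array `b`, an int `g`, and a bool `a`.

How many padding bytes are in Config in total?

0..8  d  (8B, 8-aligned)
8..16  e  (8B, 8-aligned)
16..44  b  (28B, 2-aligned)
44..48  g  (4B, 4-aligned)
48..49  a  (1B, 1-aligned)
49..56  -- tail padding (7B)
sizeof = 56, alignof = 8
data bytes 49, size 56 → padding 7

7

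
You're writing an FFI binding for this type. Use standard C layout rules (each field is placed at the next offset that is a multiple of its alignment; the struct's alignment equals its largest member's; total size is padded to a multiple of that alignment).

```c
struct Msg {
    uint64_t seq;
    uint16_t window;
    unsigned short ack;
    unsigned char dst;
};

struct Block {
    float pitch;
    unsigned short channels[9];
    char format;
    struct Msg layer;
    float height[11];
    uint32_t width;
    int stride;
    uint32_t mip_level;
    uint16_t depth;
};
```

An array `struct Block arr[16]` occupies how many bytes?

1664

Msg: @0: seq [8B, align 8] → 8; @8: window [2B, align 2] → 10; @10: ack [2B, align 2] → 12; @12: dst [1B, align 1] → 13; +3 tail pad (align 8); size 16, align 8
@0: pitch [4B, align 4] → 4
@4: channels [18B, align 2] → 22
@22: format [1B, align 1] → 23
+1 pad (align 8)
@24: layer [16B, align 8] → 40
@40: height [44B, align 4] → 84
@84: width [4B, align 4] → 88
@88: stride [4B, align 4] → 92
@92: mip_level [4B, align 4] → 96
@96: depth [2B, align 2] → 98
+6 tail pad (align 8)
size 104, align 8
array of 16: 16 × 104 = 1664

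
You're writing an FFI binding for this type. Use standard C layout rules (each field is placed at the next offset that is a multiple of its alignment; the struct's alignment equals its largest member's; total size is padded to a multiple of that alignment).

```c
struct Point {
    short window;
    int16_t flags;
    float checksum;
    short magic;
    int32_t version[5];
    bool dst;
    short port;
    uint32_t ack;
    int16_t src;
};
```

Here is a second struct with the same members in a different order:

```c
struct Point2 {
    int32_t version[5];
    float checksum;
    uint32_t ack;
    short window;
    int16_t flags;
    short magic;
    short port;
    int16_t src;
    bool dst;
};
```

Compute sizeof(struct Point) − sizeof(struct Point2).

0..2  window  (2B, 2-aligned)
2..4  flags  (2B, 2-aligned)
4..8  checksum  (4B, 4-aligned)
8..10  magic  (2B, 2-aligned)
10..12  -- padding (2B)
12..32  version  (20B, 4-aligned)
32..33  dst  (1B, 1-aligned)
33..34  -- padding (1B)
34..36  port  (2B, 2-aligned)
36..40  ack  (4B, 4-aligned)
40..42  src  (2B, 2-aligned)
42..44  -- tail padding (2B)
sizeof = 44, alignof = 4
— Point2 —
0..20  version  (20B, 4-aligned)
20..24  checksum  (4B, 4-aligned)
24..28  ack  (4B, 4-aligned)
28..30  window  (2B, 2-aligned)
30..32  flags  (2B, 2-aligned)
32..34  magic  (2B, 2-aligned)
34..36  port  (2B, 2-aligned)
36..38  src  (2B, 2-aligned)
38..39  dst  (1B, 1-aligned)
39..40  -- tail padding (1B)
sizeof = 40, alignof = 4
44 − 40 = 4

4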